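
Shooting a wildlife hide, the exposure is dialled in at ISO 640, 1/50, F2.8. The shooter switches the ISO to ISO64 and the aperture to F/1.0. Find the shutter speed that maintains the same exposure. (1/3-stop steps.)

1/40s

ISO: 640 → 500 → 400 → 320 → 250 → 200 → 160 → 125 → 100 → 80 → 64 — 3 1/3 stops dropped (darker).
Aperture: f/2.8 → f/2.5 → f/2.2 → f/2 → f/1.8 → f/1.6 → f/1.4 → f/1.2 → f/1.1 → f/1.0 — 3 stops larger aperture (brighter).
Net change so far: 1/3 stop darker. Offset with the shutter speed: 1/50 → 1/40.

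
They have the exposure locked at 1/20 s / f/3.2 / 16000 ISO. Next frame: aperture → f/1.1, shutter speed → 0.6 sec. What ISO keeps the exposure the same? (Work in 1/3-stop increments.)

Aperture: f/3.2 → f/2.8 → f/2.5 → f/2.2 → f/2 → f/1.8 → f/1.6 → f/1.4 → f/1.2 → f/1.1 — 3 stops larger aperture (brighter).
Shutter speed: 1/20 → 1/15 → 1/13 → 1/10 → 1/8 → 1/6 → 1/5 → 1/4 → 0.3 → 0.4 → 0.5 → 0.6 — 3 2/3 stops slower (brighter).
Net change so far: 6 2/3 stops brighter. Offset with the ISO: 16000 → 12800 → 10000 → 8000 → 6400 → 5000 → 4000 → 3200 → 2500 → 2000 → 1600 → 1250 → 1000 → 800 → 640 → 500 → 400 → 320 → 250 → 200 → 160.

ISO 160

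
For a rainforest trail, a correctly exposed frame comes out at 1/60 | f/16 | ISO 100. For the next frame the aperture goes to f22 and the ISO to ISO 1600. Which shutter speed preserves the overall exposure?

1/500s

Aperture: f/16 → f/22 — 1 stop narrower (darker).
ISO: 100 → 200 → 400 → 800 → 1600 — 4 stops higher (brighter).
Net change so far: 3 stops brighter. Offset with the shutter speed: 1/60 → 1/125 → 1/250 → 1/500.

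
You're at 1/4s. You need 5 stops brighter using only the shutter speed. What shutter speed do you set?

Shutter speed: 1/4 → 1/2 → 1 → 2 → 4 → 8 — 5 stops slower (brighter).

8 s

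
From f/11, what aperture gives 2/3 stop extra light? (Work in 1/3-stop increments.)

Aperture: f/11 → f/10 → f/9 — 2/3 stop opened up (brighter).

f/9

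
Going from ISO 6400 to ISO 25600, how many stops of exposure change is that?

6400 → 12800 → 25600 — count the steps: 2 stops.

2 stops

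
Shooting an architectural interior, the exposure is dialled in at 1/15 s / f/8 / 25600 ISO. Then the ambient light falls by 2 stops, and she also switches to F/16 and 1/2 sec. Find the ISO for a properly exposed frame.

Scene light: 2 stops darker.
Aperture: f/8 → f/11 → f/16 — 2 stops narrower (darker).
Shutter speed: 1/15 → 1/8 → 1/4 → 1/2 — 3 stops slower (brighter).
Net so far: 1 stop darker. ISO: 25600 → 51200.

ISO 51200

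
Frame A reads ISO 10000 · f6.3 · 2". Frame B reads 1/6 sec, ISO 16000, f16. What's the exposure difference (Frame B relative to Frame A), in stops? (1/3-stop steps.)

Aperture: f/6.3 → f/7.1 → f/8 → f/9 → f/10 → f/11 → f/13 → f/14 → f/16 — 2 2/3 stops narrower (darker).
Shutter speed: 2 → 1.6 → 1.3 → 1 → 0.8 → 0.6 → 0.5 → 0.4 → 0.3 → 1/4 → 1/5 → 1/6 — 3 2/3 stops faster (darker).
ISO: 10000 → 12800 → 16000 — 2/3 stop raised (brighter).
Net: −2 2/3 −3 2/3 +2/3 = −5 2/3 stops.

5 2/3 stops darker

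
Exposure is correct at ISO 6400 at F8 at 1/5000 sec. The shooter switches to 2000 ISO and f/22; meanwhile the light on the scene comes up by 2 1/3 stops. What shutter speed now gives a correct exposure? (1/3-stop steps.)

Scene light: 2 1/3 stops brighter.
ISO: 6400 → 5000 → 4000 → 3200 → 2500 → 2000 — 1 2/3 stops dropped (darker).
Aperture: f/8 → f/9 → f/10 → f/11 → f/13 → f/14 → f/16 → f/18 → f/20 → f/22 — 3 stops smaller aperture (darker).
Net so far: 2 1/3 stops darker. Shutter speed: 1/5000 → 1/4000 → 1/3200 → 1/2500 → 1/2000 → 1/1600 → 1/1250 → 1/1000.

1/1000s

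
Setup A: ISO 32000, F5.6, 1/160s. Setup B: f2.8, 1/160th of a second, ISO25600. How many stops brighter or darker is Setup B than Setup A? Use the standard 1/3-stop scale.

Aperture: f/5.6 → f/5 → f/4.5 → f/4 → f/3.5 → f/3.2 → f/2.8 — 2 stops opened up (brighter).
Shutter speed: unchanged.
ISO: 32000 → 25600 — 1/3 stop lower (darker).
Net: +2 −1/3 = +1 2/3 stops.

1 2/3 stops brighter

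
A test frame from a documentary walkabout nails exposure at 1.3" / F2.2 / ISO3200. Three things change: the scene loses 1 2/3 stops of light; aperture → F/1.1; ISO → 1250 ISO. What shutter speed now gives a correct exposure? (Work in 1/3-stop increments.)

2.5 s

Scene light: 1 2/3 stops darker.
Aperture: f/2.2 → f/2 → f/1.8 → f/1.6 → f/1.4 → f/1.2 → f/1.1 — 2 stops wider (brighter).
ISO: 3200 → 2500 → 2000 → 1600 → 1250 — 1 1/3 stops dropped (darker).
Net so far: 1 stop darker. Shutter speed: 1.3 → 1.6 → 2 → 2.5.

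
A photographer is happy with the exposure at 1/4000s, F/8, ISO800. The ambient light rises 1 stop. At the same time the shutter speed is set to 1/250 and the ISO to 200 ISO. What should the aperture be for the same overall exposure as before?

f/22

Scene light: 1 stop brighter.
Shutter speed: 1/4000 → 1/2000 → 1/1000 → 1/500 → 1/250 — 4 stops longer (brighter).
ISO: 800 → 400 → 200 — 2 stops lower (darker).
Net so far: 3 stops brighter. Aperture: f/8 → f/11 → f/16 → f/22.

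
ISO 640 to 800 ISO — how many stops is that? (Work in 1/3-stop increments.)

1/3 stop

640 → 800 — count the steps: 1 third-stops = 1/3 stop.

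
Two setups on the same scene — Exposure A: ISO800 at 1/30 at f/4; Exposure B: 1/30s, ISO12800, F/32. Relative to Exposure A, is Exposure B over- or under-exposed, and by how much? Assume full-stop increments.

Aperture: f/4 → f/5.6 → f/8 → f/11 → f/16 → f/22 → f/32 — 6 stops narrower (darker).
Shutter speed: unchanged.
ISO: 800 → 1600 → 3200 → 6400 → 12800 — 4 stops raised (brighter).
Net: −6 +4 = −2 stops.

2 stops darker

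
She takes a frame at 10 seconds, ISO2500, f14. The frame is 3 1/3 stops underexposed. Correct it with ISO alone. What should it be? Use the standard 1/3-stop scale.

Underexposed by 3 1/3 stops → need 3 1/3 stops brighter.
ISO: 2500 → 3200 → 4000 → 5000 → 6400 → 8000 → 10000 → 12800 → 16000 → 20000 → 25600.

ISO 25600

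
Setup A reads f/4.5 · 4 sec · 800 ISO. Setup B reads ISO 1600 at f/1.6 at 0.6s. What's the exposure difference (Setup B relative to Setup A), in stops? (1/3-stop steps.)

1 1/3 stops brighter

Aperture: f/4.5 → f/4 → f/3.5 → f/3.2 → f/2.8 → f/2.5 → f/2.2 → f/2 → f/1.8 → f/1.6 — 3 stops wider (brighter).
Shutter speed: 4 → 3.2 → 2.5 → 2 → 1.6 → 1.3 → 1 → 0.8 → 0.6 — 2 2/3 stops faster (darker).
ISO: 800 → 1000 → 1250 → 1600 — 1 stop higher (brighter).
Net: +3 −2 2/3 +1 = +1 1/3 stops.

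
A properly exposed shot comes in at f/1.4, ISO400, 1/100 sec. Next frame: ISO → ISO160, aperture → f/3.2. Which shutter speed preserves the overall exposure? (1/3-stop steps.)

1/8s

ISO: 400 → 320 → 250 → 200 → 160 — 1 1/3 stops dropped (darker).
Aperture: f/1.4 → f/1.6 → f/1.8 → f/2 → f/2.2 → f/2.5 → f/2.8 → f/3.2 — 2 1/3 stops stopped down (darker).
Net change so far: 3 2/3 stops darker. Offset with the shutter speed: 1/100 → 1/80 → 1/60 → 1/50 → 1/40 → 1/30 → 1/25 → 1/20 → 1/15 → 1/13 → 1/10 → 1/8.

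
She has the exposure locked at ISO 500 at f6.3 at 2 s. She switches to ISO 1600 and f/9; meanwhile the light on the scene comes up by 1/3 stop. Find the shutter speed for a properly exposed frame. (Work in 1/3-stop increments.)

1 s

Scene light: 1/3 stop brighter.
ISO: 500 → 640 → 800 → 1000 → 1250 → 1600 — 1 2/3 stops raised (brighter).
Aperture: f/6.3 → f/7.1 → f/8 → f/9 — 1 stop narrower (darker).
Net so far: 1 stop brighter. Shutter speed: 2 → 1.6 → 1.3 → 1.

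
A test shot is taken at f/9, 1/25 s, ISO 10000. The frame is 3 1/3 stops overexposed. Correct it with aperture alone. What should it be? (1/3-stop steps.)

Overexposed by 3 1/3 stops → need 3 1/3 stops darker.
Aperture: f/9 → f/10 → f/11 → f/13 → f/14 → f/16 → f/18 → f/20 → f/22 → f/25 → f/29.

f/29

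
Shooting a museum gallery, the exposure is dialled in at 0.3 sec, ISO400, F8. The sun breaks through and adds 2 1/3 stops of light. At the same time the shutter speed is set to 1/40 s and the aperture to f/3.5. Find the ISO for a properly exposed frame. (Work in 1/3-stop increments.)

Scene light: 2 1/3 stops brighter.
Shutter speed: 0.3 → 1/4 → 1/5 → 1/6 → 1/8 → 1/10 → 1/13 → 1/15 → 1/20 → 1/25 → 1/30 → 1/40 — 3 2/3 stops faster (darker).
Aperture: f/8 → f/7.1 → f/6.3 → f/5.6 → f/5 → f/4.5 → f/4 → f/3.5 — 2 1/3 stops opened up (brighter).
Net so far: 1 stop brighter. ISO: 400 → 320 → 250 → 200.

ISO 200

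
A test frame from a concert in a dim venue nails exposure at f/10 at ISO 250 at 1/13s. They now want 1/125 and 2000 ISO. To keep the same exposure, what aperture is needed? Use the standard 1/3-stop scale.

f/9

Shutter speed: 1/13 → 1/15 → 1/20 → 1/25 → 1/30 → 1/40 → 1/50 → 1/60 → 1/80 → 1/100 → 1/125 — 3 1/3 stops faster (darker).
ISO: 250 → 320 → 400 → 500 → 640 → 800 → 1000 → 1250 → 1600 → 2000 — 3 stops raised (brighter).
Net change so far: 1/3 stop darker. Offset with the aperture: f/10 → f/9.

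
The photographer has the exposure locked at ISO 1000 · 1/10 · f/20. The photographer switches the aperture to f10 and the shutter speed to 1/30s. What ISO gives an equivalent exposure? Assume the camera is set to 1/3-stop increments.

ISO 800

Aperture: f/20 → f/18 → f/16 → f/14 → f/13 → f/11 → f/10 — 2 stops opened up (brighter).
Shutter speed: 1/10 → 1/13 → 1/15 → 1/20 → 1/25 → 1/30 — 1 2/3 stops faster (darker).
Net change so far: 1/3 stop brighter. Offset with the ISO: 1000 → 800.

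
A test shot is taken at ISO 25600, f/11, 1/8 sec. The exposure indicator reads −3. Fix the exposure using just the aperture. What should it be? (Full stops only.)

f/4

Underexposed by 3 stops → need 3 stops brighter.
Aperture: f/11 → f/8 → f/5.6 → f/4.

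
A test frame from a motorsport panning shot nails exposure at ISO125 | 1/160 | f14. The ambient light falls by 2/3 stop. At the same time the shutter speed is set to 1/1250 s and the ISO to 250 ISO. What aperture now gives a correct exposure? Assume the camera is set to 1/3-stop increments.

f/5.6

Scene light: 2/3 stop darker.
Shutter speed: 1/160 → 1/200 → 1/250 → 1/320 → 1/400 → 1/500 → 1/640 → 1/800 → 1/1000 → 1/1250 — 3 stops shorter (darker).
ISO: 125 → 160 → 200 → 250 — 1 stop raised (brighter).
Net so far: 2 2/3 stops darker. Aperture: f/14 → f/13 → f/11 → f/10 → f/9 → f/8 → f/7.1 → f/6.3 → f/5.6.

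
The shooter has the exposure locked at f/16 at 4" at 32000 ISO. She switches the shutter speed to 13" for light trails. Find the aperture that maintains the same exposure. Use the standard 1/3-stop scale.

Shutter speed: 4 → 5 → 6 → 8 → 10 → 13 — 1 2/3 stops longer (brighter).
Need 1 2/3 stops darker from the aperture: f/16 → f/18 → f/20 → f/22 → f/25 → f/29.

f/29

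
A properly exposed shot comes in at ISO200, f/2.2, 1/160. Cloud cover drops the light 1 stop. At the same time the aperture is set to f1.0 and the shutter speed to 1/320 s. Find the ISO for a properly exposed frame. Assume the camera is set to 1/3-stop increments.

ISO 160

Scene light: 1 stop darker.
Aperture: f/2.2 → f/2 → f/1.8 → f/1.6 → f/1.4 → f/1.2 → f/1.1 → f/1.0 — 2 1/3 stops opened up (brighter).
Shutter speed: 1/160 → 1/200 → 1/250 → 1/320 — 1 stop shorter (darker).
Net so far: 1/3 stop brighter. ISO: 200 → 160.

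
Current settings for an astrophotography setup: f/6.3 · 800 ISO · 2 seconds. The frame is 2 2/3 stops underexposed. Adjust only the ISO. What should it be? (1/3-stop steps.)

Underexposed by 2 2/3 stops → need 2 2/3 stops brighter.
ISO: 800 → 1000 → 1250 → 1600 → 2000 → 2500 → 3200 → 4000 → 5000.

ISO 5000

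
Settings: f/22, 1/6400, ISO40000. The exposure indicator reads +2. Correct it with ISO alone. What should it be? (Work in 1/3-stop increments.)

ISO 10000

Overexposed by 2 stops → need 2 stops darker.
ISO: 40000 → 32000 → 25600 → 20000 → 16000 → 12800 → 10000.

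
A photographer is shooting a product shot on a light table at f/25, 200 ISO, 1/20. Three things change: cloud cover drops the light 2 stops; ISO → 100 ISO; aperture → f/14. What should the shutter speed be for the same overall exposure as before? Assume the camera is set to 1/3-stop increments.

Scene light: 2 stops darker.
ISO: 200 → 160 → 125 → 100 — 1 stop dropped (darker).
Aperture: f/25 → f/22 → f/20 → f/18 → f/16 → f/14 — 1 2/3 stops wider (brighter).
Net so far: 1 1/3 stops darker. Shutter speed: 1/20 → 1/15 → 1/13 → 1/10 → 1/8.

1/8s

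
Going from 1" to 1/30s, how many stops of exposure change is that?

1 → 1/2 → 1/4 → 1/8 → 1/15 → 1/30 — count the steps: 5 stops.

5 stops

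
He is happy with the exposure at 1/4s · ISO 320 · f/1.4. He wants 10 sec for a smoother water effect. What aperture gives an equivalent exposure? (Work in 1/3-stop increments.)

f/9

Shutter speed: 1/4 → 0.3 → 0.4 → 0.5 → 0.6 → 0.8 → 1 → 1.3 → 1.6 → 2 → 2.5 → 3.2 → 4 → 5 → 6 → 8 → 10 — 5 1/3 stops slower (brighter).
Need 5 1/3 stops darker from the aperture: f/1.4 → f/1.6 → f/1.8 → f/2 → f/2.2 → f/2.5 → f/2.8 → f/3.2 → f/3.5 → f/4 → f/4.5 → f/5 → f/5.6 → f/6.3 → f/7.1 → f/8 → f/9.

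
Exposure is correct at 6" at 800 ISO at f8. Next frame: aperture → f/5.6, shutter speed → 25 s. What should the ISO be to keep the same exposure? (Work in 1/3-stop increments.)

ISO 100

Aperture: f/8 → f/7.1 → f/6.3 → f/5.6 — 1 stop larger aperture (brighter).
Shutter speed: 6 → 8 → 10 → 13 → 15 → 20 → 25 — 2 stops longer (brighter).
Net change so far: 3 stops brighter. Offset with the ISO: 800 → 640 → 500 → 400 → 320 → 250 → 200 → 160 → 125 → 100.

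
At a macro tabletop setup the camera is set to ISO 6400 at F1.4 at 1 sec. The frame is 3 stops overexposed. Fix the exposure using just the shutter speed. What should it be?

Overexposed by 3 stops → need 3 stops darker.
Shutter speed: 1 → 1/2 → 1/4 → 1/8.

1/8s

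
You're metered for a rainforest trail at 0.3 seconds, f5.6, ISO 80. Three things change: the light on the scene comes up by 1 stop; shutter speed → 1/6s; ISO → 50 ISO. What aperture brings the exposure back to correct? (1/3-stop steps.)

Scene light: 1 stop brighter.
Shutter speed: 0.3 → 1/4 → 1/5 → 1/6 — 1 stop faster (darker).
ISO: 80 → 64 → 50 — 2/3 stop lower (darker).
Net so far: 2/3 stop darker. Aperture: f/5.6 → f/5 → f/4.5.

f/4.5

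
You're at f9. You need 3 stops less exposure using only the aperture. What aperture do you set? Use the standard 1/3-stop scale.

f/25

Aperture: f/9 → f/10 → f/11 → f/13 → f/14 → f/16 → f/18 → f/20 → f/22 → f/25 — 3 stops narrower (darker).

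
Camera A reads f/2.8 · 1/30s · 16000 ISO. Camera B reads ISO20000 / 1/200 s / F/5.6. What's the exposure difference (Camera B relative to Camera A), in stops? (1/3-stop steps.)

4 1/3 stops darker

Aperture: f/2.8 → f/3.2 → f/3.5 → f/4 → f/4.5 → f/5 → f/5.6 — 2 stops smaller aperture (darker).
Shutter speed: 1/30 → 1/40 → 1/50 → 1/60 → 1/80 → 1/100 → 1/125 → 1/160 → 1/200 — 2 2/3 stops faster (darker).
ISO: 16000 → 20000 — 1/3 stop higher (brighter).
Net: −2 −2 2/3 +1/3 = −4 1/3 stops.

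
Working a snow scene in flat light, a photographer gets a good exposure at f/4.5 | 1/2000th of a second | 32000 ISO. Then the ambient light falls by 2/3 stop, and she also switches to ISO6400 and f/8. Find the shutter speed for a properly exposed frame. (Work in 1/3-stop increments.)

1/80s

Scene light: 2/3 stop darker.
ISO: 32000 → 25600 → 20000 → 16000 → 12800 → 10000 → 8000 → 6400 — 2 1/3 stops dropped (darker).
Aperture: f/4.5 → f/5 → f/5.6 → f/6.3 → f/7.1 → f/8 — 1 2/3 stops narrower (darker).
Net so far: 4 2/3 stops darker. Shutter speed: 1/2000 → 1/1600 → 1/1250 → 1/1000 → 1/800 → 1/640 → 1/500 → 1/400 → 1/320 → 1/250 → 1/200 → 1/160 → 1/125 → 1/100 → 1/80.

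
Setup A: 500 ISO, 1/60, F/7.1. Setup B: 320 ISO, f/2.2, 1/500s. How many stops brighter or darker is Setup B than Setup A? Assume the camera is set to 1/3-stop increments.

Aperture: f/7.1 → f/6.3 → f/5.6 → f/5 → f/4.5 → f/4 → f/3.5 → f/3.2 → f/2.8 → f/2.5 → f/2.2 — 3 1/3 stops larger aperture (brighter).
Shutter speed: 1/60 → 1/80 → 1/100 → 1/125 → 1/160 → 1/200 → 1/250 → 1/320 → 1/400 → 1/500 — 3 stops faster (darker).
ISO: 500 → 400 → 320 — 2/3 stop lower (darker).
Net: +3 1/3 −3 −2/3 = −1/3 stops.

1/3 stop darker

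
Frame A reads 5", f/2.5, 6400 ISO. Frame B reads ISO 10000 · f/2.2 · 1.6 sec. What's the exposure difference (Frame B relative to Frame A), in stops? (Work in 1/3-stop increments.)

Aperture: f/2.5 → f/2.2 — 1/3 stop wider (brighter).
Shutter speed: 5 → 4 → 3.2 → 2.5 → 2 → 1.6 — 1 2/3 stops faster (darker).
ISO: 6400 → 8000 → 10000 — 2/3 stop raised (brighter).
Net: +1/3 −1 2/3 +2/3 = −2/3 stops.

2/3 stop darker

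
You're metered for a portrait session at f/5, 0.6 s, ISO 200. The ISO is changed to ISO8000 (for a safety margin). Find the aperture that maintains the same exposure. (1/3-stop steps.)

ISO: 200 → 250 → 320 → 400 → 500 → 640 → 800 → 1000 → 1250 → 1600 → 2000 → 2500 → 3200 → 4000 → 5000 → 6400 → 8000 — 5 1/3 stops raised (brighter).
Need 5 1/3 stops darker from the aperture: f/5 → f/5.6 → f/6.3 → f/7.1 → f/8 → f/9 → f/10 → f/11 → f/13 → f/14 → f/16 → f/18 → f/20 → f/22 → f/25 → f/29 → f/32.

f/32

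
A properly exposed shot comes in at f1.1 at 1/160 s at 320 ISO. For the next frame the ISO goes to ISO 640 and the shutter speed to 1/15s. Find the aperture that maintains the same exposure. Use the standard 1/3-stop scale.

f/5

ISO: 320 → 400 → 500 → 640 — 1 stop higher (brighter).
Shutter speed: 1/160 → 1/125 → 1/100 → 1/80 → 1/60 → 1/50 → 1/40 → 1/30 → 1/25 → 1/20 → 1/15 — 3 1/3 stops longer (brighter).
Net change so far: 4 1/3 stops brighter. Offset with the aperture: f/1.1 → f/1.2 → f/1.4 → f/1.6 → f/1.8 → f/2 → f/2.2 → f/2.5 → f/2.8 → f/3.2 → f/3.5 → f/4 → f/4.5 → f/5.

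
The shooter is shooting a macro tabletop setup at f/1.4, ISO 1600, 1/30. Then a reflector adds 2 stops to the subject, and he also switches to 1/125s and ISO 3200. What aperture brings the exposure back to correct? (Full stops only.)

f/2

Scene light: 2 stops brighter.
Shutter speed: 1/30 → 1/60 → 1/125 — 2 stops shorter (darker).
ISO: 1600 → 3200 — 1 stop higher (brighter).
Net so far: 1 stop brighter. Aperture: f/1.4 → f/2.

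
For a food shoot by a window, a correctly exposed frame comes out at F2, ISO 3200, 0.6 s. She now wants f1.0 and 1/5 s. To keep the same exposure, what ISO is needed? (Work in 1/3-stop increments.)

ISO 2500

Aperture: f/2 → f/1.8 → f/1.6 → f/1.4 → f/1.2 → f/1.1 → f/1.0 — 2 stops larger aperture (brighter).
Shutter speed: 0.6 → 0.5 → 0.4 → 0.3 → 1/4 → 1/5 — 1 2/3 stops faster (darker).
Net change so far: 1/3 stop brighter. Offset with the ISO: 3200 → 2500.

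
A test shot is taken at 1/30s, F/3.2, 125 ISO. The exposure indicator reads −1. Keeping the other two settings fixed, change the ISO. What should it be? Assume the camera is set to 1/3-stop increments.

Underexposed by 1 stop → need 1 stop brighter.
ISO: 125 → 160 → 200 → 250.

ISO 250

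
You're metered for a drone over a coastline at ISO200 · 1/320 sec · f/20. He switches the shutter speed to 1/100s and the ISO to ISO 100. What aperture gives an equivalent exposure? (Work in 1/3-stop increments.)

Shutter speed: 1/320 → 1/250 → 1/200 → 1/160 → 1/125 → 1/100 — 1 2/3 stops slower (brighter).
ISO: 200 → 160 → 125 → 100 — 1 stop lower (darker).
Net change so far: 2/3 stop brighter. Offset with the aperture: f/20 → f/22 → f/25.

f/25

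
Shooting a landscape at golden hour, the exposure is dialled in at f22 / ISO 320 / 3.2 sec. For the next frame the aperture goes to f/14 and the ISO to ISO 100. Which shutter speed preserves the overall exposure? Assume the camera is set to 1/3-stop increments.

Aperture: f/22 → f/20 → f/18 → f/16 → f/14 — 1 1/3 stops opened up (brighter).
ISO: 320 → 250 → 200 → 160 → 125 → 100 — 1 2/3 stops lower (darker).
Net change so far: 1/3 stop darker. Offset with the shutter speed: 3.2 → 4.

4 s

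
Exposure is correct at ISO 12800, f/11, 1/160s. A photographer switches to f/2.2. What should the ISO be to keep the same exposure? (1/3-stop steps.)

ISO 500

Aperture: f/11 → f/10 → f/9 → f/8 → f/7.1 → f/6.3 → f/5.6 → f/5 → f/4.5 → f/4 → f/3.5 → f/3.2 → f/2.8 → f/2.5 → f/2.2 — 4 2/3 stops wider (brighter).
Need 4 2/3 stops darker from the ISO: 12800 → 10000 → 8000 → 6400 → 5000 → 4000 → 3200 → 2500 → 2000 → 1600 → 1250 → 1000 → 800 → 640 → 500.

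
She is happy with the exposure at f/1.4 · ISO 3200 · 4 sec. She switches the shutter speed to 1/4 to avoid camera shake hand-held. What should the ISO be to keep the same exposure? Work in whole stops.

Shutter speed: 4 → 2 → 1 → 1/2 → 1/4 — 4 stops faster (darker).
Need 4 stops brighter from the ISO: 3200 → 6400 → 12800 → 25600 → 51200.

ISO 51200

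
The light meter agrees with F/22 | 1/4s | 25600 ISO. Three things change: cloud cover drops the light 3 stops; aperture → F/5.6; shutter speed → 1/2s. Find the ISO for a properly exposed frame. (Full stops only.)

ISO 6400

Scene light: 3 stops darker.
Aperture: f/22 → f/16 → f/11 → f/8 → f/5.6 — 4 stops larger aperture (brighter).
Shutter speed: 1/4 → 1/2 — 1 stop slower (brighter).
Net so far: 2 stops brighter. ISO: 25600 → 12800 → 6400.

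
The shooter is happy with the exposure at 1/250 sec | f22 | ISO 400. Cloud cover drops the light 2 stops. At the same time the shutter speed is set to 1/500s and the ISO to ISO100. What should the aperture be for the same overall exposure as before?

f/4

Scene light: 2 stops darker.
Shutter speed: 1/250 → 1/500 — 1 stop shorter (darker).
ISO: 400 → 200 → 100 — 2 stops lower (darker).
Net so far: 5 stops darker. Aperture: f/22 → f/16 → f/11 → f/8 → f/5.6 → f/4.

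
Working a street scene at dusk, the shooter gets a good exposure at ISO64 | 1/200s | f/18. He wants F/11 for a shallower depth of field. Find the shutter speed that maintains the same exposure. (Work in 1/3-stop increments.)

Aperture: f/18 → f/16 → f/14 → f/13 → f/11 — 1 1/3 stops wider (brighter).
Need 1 1/3 stops darker from the shutter speed: 1/200 → 1/250 → 1/320 → 1/400 → 1/500.

1/500s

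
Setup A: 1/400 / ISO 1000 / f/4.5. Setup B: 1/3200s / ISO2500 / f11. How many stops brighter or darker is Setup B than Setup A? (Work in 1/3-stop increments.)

4 1/3 stops darker

Aperture: f/4.5 → f/5 → f/5.6 → f/6.3 → f/7.1 → f/8 → f/9 → f/10 → f/11 — 2 2/3 stops stopped down (darker).
Shutter speed: 1/400 → 1/500 → 1/640 → 1/800 → 1/1000 → 1/1250 → 1/1600 → 1/2000 → 1/2500 → 1/3200 — 3 stops faster (darker).
ISO: 1000 → 1250 → 1600 → 2000 → 2500 — 1 1/3 stops higher (brighter).
Net: −2 2/3 −3 +1 1/3 = −4 1/3 stops.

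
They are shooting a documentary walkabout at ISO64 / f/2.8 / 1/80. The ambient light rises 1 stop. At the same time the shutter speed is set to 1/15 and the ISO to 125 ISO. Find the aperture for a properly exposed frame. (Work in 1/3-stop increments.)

Scene light: 1 stop brighter.
Shutter speed: 1/80 → 1/60 → 1/50 → 1/40 → 1/30 → 1/25 → 1/20 → 1/15 — 2 1/3 stops longer (brighter).
ISO: 64 → 80 → 100 → 125 — 1 stop higher (brighter).
Net so far: 4 1/3 stops brighter. Aperture: f/2.8 → f/3.2 → f/3.5 → f/4 → f/4.5 → f/5 → f/5.6 → f/6.3 → f/7.1 → f/8 → f/9 → f/10 → f/11 → f/13.

f/13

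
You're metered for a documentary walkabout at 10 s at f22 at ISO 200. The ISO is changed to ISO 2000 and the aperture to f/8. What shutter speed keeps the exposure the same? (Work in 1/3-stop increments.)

ISO: 200 → 250 → 320 → 400 → 500 → 640 → 800 → 1000 → 1250 → 1600 → 2000 — 3 1/3 stops higher (brighter).
Aperture: f/22 → f/20 → f/18 → f/16 → f/14 → f/13 → f/11 → f/10 → f/9 → f/8 — 3 stops wider (brighter).
Net change so far: 6 1/3 stops brighter. Offset with the shutter speed: 10 → 8 → 6 → 5 → 4 → 3.2 → 2.5 → 2 → 1.6 → 1.3 → 1 → 0.8 → 0.6 → 0.5 → 0.4 → 0.3 → 1/4 → 1/5 → 1/6 → 1/8.

1/8s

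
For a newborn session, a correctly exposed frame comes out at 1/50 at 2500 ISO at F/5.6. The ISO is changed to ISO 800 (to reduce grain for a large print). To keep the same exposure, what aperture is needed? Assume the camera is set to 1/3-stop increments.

f/3.2

ISO: 2500 → 2000 → 1600 → 1250 → 1000 → 800 — 1 2/3 stops lower (darker).
Need 1 2/3 stops brighter from the aperture: f/5.6 → f/5 → f/4.5 → f/4 → f/3.5 → f/3.2.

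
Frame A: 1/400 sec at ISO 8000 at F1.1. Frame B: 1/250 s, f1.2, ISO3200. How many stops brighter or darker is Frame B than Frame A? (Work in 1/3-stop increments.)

Aperture: f/1.1 → f/1.2 — 1/3 stop stopped down (darker).
Shutter speed: 1/400 → 1/320 → 1/250 — 2/3 stop slower (brighter).
ISO: 8000 → 6400 → 5000 → 4000 → 3200 — 1 1/3 stops dropped (darker).
Net: −1/3 +2/3 −1 1/3 = −1 stop.

1 stop darker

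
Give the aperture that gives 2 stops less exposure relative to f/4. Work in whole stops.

Aperture: f/4 → f/5.6 → f/8 — 2 stops stopped down (darker).

f/8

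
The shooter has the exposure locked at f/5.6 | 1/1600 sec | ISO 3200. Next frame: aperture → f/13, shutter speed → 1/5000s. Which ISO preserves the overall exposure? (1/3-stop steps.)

ISO 51200

Aperture: f/5.6 → f/6.3 → f/7.1 → f/8 → f/9 → f/10 → f/11 → f/13 — 2 1/3 stops stopped down (darker).
Shutter speed: 1/1600 → 1/2000 → 1/2500 → 1/3200 → 1/4000 → 1/5000 — 1 2/3 stops faster (darker).
Net change so far: 4 stops darker. Offset with the ISO: 3200 → 4000 → 5000 → 6400 → 8000 → 10000 → 12800 → 16000 → 20000 → 25600 → 32000 → 40000 → 51200.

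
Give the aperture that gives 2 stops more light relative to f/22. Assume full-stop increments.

Aperture: f/22 → f/16 → f/11 — 2 stops opened up (brighter).

f/11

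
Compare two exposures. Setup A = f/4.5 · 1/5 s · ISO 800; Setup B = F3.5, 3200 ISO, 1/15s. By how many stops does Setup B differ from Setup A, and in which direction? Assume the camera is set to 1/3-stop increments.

Aperture: f/4.5 → f/4 → f/3.5 — 2/3 stop opened up (brighter).
Shutter speed: 1/5 → 1/6 → 1/8 → 1/10 → 1/13 → 1/15 — 1 2/3 stops faster (darker).
ISO: 800 → 1000 → 1250 → 1600 → 2000 → 2500 → 3200 — 2 stops higher (brighter).
Net: +2/3 −1 2/3 +2 = +1 stop.

1 stop brighter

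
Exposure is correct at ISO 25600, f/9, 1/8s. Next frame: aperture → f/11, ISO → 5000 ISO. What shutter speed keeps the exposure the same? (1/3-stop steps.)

Aperture: f/9 → f/10 → f/11 — 2/3 stop stopped down (darker).
ISO: 25600 → 20000 → 16000 → 12800 → 10000 → 8000 → 6400 → 5000 — 2 1/3 stops dropped (darker).
Net change so far: 3 stops darker. Offset with the shutter speed: 1/8 → 1/6 → 1/5 → 1/4 → 0.3 → 0.4 → 0.5 → 0.6 → 0.8 → 1.

1 s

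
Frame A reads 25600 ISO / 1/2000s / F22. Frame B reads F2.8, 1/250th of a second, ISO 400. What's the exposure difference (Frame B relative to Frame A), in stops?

3 stops brighter

Aperture: f/22 → f/16 → f/11 → f/8 → f/5.6 → f/4 → f/2.8 — 6 stops larger aperture (brighter).
Shutter speed: 1/2000 → 1/1000 → 1/500 → 1/250 — 3 stops slower (brighter).
ISO: 25600 → 12800 → 6400 → 3200 → 1600 → 800 → 400 — 6 stops lower (darker).
Net: +6 +3 −6 = +3 stops.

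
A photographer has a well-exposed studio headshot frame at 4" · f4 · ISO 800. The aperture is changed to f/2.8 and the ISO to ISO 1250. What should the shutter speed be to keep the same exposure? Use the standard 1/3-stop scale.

Aperture: f/4 → f/3.5 → f/3.2 → f/2.8 — 1 stop larger aperture (brighter).
ISO: 800 → 1000 → 1250 — 2/3 stop higher (brighter).
Net change so far: 1 2/3 stops brighter. Offset with the shutter speed: 4 → 3.2 → 2.5 → 2 → 1.6 → 1.3.

1.3 s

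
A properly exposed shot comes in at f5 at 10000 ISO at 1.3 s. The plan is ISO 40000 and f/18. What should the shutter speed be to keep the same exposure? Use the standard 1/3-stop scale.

4 s

ISO: 10000 → 12800 → 16000 → 20000 → 25600 → 32000 → 40000 — 2 stops raised (brighter).
Aperture: f/5 → f/5.6 → f/6.3 → f/7.1 → f/8 → f/9 → f/10 → f/11 → f/13 → f/14 → f/16 → f/18 — 3 2/3 stops stopped down (darker).
Net change so far: 1 2/3 stops darker. Offset with the shutter speed: 1.3 → 1.6 → 2 → 2.5 → 3.2 → 4.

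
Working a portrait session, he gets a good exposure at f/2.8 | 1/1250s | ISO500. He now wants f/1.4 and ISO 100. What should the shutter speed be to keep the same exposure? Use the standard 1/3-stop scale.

1/1000s

Aperture: f/2.8 → f/2.5 → f/2.2 → f/2 → f/1.8 → f/1.6 → f/1.4 — 2 stops larger aperture (brighter).
ISO: 500 → 400 → 320 → 250 → 200 → 160 → 125 → 100 — 2 1/3 stops dropped (darker).
Net change so far: 1/3 stop darker. Offset with the shutter speed: 1/1250 → 1/1000.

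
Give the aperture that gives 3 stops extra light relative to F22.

f/8

Aperture: f/22 → f/16 → f/11 → f/8 — 3 stops larger aperture (brighter).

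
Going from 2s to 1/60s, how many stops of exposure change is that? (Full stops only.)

2 → 1 → 1/2 → 1/4 → 1/8 → 1/15 → 1/30 → 1/60 — count the steps: 7 stops.

7 stops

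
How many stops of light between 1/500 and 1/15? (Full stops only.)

1/500 → 1/250 → 1/125 → 1/60 → 1/30 → 1/15 — count the steps: 5 stops.

5 stops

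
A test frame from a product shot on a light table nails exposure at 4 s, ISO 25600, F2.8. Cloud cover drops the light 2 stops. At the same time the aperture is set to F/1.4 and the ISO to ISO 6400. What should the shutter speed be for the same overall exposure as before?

Scene light: 2 stops darker.
Aperture: f/2.8 → f/2 → f/1.4 — 2 stops opened up (brighter).
ISO: 25600 → 12800 → 6400 — 2 stops lower (darker).
Net so far: 2 stops darker. Shutter speed: 4 → 8 → 15.

15 s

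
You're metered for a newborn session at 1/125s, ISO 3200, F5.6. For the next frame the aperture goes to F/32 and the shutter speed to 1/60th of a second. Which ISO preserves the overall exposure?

ISO 51200

Aperture: f/5.6 → f/8 → f/11 → f/16 → f/22 → f/32 — 5 stops narrower (darker).
Shutter speed: 1/125 → 1/60 — 1 stop longer (brighter).
Net change so far: 4 stops darker. Offset with the ISO: 3200 → 6400 → 12800 → 25600 → 51200.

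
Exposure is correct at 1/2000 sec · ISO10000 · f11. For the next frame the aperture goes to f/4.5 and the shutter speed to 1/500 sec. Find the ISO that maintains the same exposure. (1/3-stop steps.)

ISO 400

Aperture: f/11 → f/10 → f/9 → f/8 → f/7.1 → f/6.3 → f/5.6 → f/5 → f/4.5 — 2 2/3 stops opened up (brighter).
Shutter speed: 1/2000 → 1/1600 → 1/1250 → 1/1000 → 1/800 → 1/640 → 1/500 — 2 stops longer (brighter).
Net change so far: 4 2/3 stops brighter. Offset with the ISO: 10000 → 8000 → 6400 → 5000 → 4000 → 3200 → 2500 → 2000 → 1600 → 1250 → 1000 → 800 → 640 → 500 → 400.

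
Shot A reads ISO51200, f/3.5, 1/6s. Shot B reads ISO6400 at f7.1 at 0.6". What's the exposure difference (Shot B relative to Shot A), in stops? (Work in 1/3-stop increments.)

3 stops darker

Aperture: f/3.5 → f/4 → f/4.5 → f/5 → f/5.6 → f/6.3 → f/7.1 — 2 stops narrower (darker).
Shutter speed: 1/6 → 1/5 → 1/4 → 0.3 → 0.4 → 0.5 → 0.6 — 2 stops longer (brighter).
ISO: 51200 → 40000 → 32000 → 25600 → 20000 → 16000 → 12800 → 10000 → 8000 → 6400 — 3 stops lower (darker).
Net: −2 +2 −3 = −3 stops.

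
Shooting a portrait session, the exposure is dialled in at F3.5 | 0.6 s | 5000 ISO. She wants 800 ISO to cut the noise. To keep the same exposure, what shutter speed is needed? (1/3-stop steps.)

ISO: 5000 → 4000 → 3200 → 2500 → 2000 → 1600 → 1250 → 1000 → 800 — 2 2/3 stops lower (darker).
Need 2 2/3 stops brighter from the shutter speed: 0.6 → 0.8 → 1 → 1.3 → 1.6 → 2 → 2.5 → 3.2 → 4.

4 s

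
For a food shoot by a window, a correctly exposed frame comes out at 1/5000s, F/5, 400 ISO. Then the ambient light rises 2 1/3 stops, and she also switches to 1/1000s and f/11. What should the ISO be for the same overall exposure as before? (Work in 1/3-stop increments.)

Scene light: 2 1/3 stops brighter.
Shutter speed: 1/5000 → 1/4000 → 1/3200 → 1/2500 → 1/2000 → 1/1600 → 1/1250 → 1/1000 — 2 1/3 stops longer (brighter).
Aperture: f/5 → f/5.6 → f/6.3 → f/7.1 → f/8 → f/9 → f/10 → f/11 — 2 1/3 stops narrower (darker).
Net so far: 2 1/3 stops brighter. ISO: 400 → 320 → 250 → 200 → 160 → 125 → 100 → 80.

ISO 80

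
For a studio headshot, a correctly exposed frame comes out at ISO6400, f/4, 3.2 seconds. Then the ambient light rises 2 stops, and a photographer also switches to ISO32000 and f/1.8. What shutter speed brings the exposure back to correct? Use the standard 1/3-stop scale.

1/30s

Scene light: 2 stops brighter.
ISO: 6400 → 8000 → 10000 → 12800 → 16000 → 20000 → 25600 → 32000 — 2 1/3 stops raised (brighter).
Aperture: f/4 → f/3.5 → f/3.2 → f/2.8 → f/2.5 → f/2.2 → f/2 → f/1.8 — 2 1/3 stops wider (brighter).
Net so far: 6 2/3 stops brighter. Shutter speed: 3.2 → 2.5 → 2 → 1.6 → 1.3 → 1 → 0.8 → 0.6 → 0.5 → 0.4 → 0.3 → 1/4 → 1/5 → 1/6 → 1/8 → 1/10 → 1/13 → 1/15 → 1/20 → 1/25 → 1/30.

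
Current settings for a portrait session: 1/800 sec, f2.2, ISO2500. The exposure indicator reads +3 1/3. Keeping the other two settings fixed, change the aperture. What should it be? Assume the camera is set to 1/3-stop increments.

f/7.1

Overexposed by 3 1/3 stops → need 3 1/3 stops darker.
Aperture: f/2.2 → f/2.5 → f/2.8 → f/3.2 → f/3.5 → f/4 → f/4.5 → f/5 → f/5.6 → f/6.3 → f/7.1.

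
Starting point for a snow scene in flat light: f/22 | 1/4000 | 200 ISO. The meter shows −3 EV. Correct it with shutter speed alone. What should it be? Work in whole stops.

Underexposed by 3 stops → need 3 stops brighter.
Shutter speed: 1/4000 → 1/2000 → 1/1000 → 1/500.

1/500s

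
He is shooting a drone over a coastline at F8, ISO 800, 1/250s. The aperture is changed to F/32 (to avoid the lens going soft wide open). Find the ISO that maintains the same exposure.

Aperture: f/8 → f/11 → f/16 → f/22 → f/32 — 4 stops narrower (darker).
Need 4 stops brighter from the ISO: 800 → 1600 → 3200 → 6400 → 12800.

ISO 12800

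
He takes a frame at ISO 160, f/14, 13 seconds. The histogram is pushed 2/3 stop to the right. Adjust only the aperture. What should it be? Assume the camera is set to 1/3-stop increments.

f/18

Overexposed by 2/3 stop → need 2/3 stop darker.
Aperture: f/14 → f/16 → f/18.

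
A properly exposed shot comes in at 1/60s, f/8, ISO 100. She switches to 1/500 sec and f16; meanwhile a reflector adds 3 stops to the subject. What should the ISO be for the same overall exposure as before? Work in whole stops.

ISO 400

Scene light: 3 stops brighter.
Shutter speed: 1/60 → 1/125 → 1/250 → 1/500 — 3 stops faster (darker).
Aperture: f/8 → f/11 → f/16 — 2 stops stopped down (darker).
Net so far: 2 stops darker. ISO: 100 → 200 → 400.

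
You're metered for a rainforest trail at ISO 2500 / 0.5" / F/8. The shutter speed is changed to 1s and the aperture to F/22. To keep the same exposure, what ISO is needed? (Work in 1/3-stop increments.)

Shutter speed: 0.5 → 0.6 → 0.8 → 1 — 1 stop slower (brighter).
Aperture: f/8 → f/9 → f/10 → f/11 → f/13 → f/14 → f/16 → f/18 → f/20 → f/22 — 3 stops stopped down (darker).
Net change so far: 2 stops darker. Offset with the ISO: 2500 → 3200 → 4000 → 5000 → 6400 → 8000 → 10000.

ISO 10000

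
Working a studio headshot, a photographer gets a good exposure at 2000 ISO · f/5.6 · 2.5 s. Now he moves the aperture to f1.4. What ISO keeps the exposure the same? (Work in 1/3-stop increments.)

ISO 125

Aperture: f/5.6 → f/5 → f/4.5 → f/4 → f/3.5 → f/3.2 → f/2.8 → f/2.5 → f/2.2 → f/2 → f/1.8 → f/1.6 → f/1.4 — 4 stops larger aperture (brighter).
Need 4 stops darker from the ISO: 2000 → 1600 → 1250 → 1000 → 800 → 640 → 500 → 400 → 320 → 250 → 200 → 160 → 125.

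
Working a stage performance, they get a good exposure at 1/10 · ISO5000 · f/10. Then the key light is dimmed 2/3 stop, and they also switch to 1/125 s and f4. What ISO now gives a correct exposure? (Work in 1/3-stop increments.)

Scene light: 2/3 stop darker.
Shutter speed: 1/10 → 1/13 → 1/15 → 1/20 → 1/25 → 1/30 → 1/40 → 1/50 → 1/60 → 1/80 → 1/100 → 1/125 — 3 2/3 stops shorter (darker).
Aperture: f/10 → f/9 → f/8 → f/7.1 → f/6.3 → f/5.6 → f/5 → f/4.5 → f/4 — 2 2/3 stops larger aperture (brighter).
Net so far: 1 2/3 stops darker. ISO: 5000 → 6400 → 8000 → 10000 → 12800 → 16000.

ISO 16000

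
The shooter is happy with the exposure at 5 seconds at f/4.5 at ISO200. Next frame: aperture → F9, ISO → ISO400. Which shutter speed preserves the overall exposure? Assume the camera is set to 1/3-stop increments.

Aperture: f/4.5 → f/5 → f/5.6 → f/6.3 → f/7.1 → f/8 → f/9 — 2 stops narrower (darker).
ISO: 200 → 250 → 320 → 400 — 1 stop raised (brighter).
Net change so far: 1 stop darker. Offset with the shutter speed: 5 → 6 → 8 → 10.

10 s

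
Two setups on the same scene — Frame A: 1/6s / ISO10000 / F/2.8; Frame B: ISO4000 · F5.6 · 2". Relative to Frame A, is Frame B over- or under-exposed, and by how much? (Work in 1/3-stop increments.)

1/3 stop brighter

Aperture: f/2.8 → f/3.2 → f/3.5 → f/4 → f/4.5 → f/5 → f/5.6 — 2 stops stopped down (darker).
Shutter speed: 1/6 → 1/5 → 1/4 → 0.3 → 0.4 → 0.5 → 0.6 → 0.8 → 1 → 1.3 → 1.6 → 2 — 3 2/3 stops slower (brighter).
ISO: 10000 → 8000 → 6400 → 5000 → 4000 — 1 1/3 stops dropped (darker).
Net: −2 +3 2/3 −1 1/3 = +1/3 stops.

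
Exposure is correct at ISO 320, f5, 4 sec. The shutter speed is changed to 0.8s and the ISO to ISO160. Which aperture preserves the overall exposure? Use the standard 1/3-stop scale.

Shutter speed: 4 → 3.2 → 2.5 → 2 → 1.6 → 1.3 → 1 → 0.8 — 2 1/3 stops shorter (darker).
ISO: 320 → 250 → 200 → 160 — 1 stop lower (darker).
Net change so far: 3 1/3 stops darker. Offset with the aperture: f/5 → f/4.5 → f/4 → f/3.5 → f/3.2 → f/2.8 → f/2.5 → f/2.2 → f/2 → f/1.8 → f/1.6.

f/1.6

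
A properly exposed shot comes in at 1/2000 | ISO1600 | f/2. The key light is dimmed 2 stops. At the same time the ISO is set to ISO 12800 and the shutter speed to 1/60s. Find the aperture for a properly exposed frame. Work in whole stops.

f/16

Scene light: 2 stops darker.
ISO: 1600 → 3200 → 6400 → 12800 — 3 stops higher (brighter).
Shutter speed: 1/2000 → 1/1000 → 1/500 → 1/250 → 1/125 → 1/60 — 5 stops longer (brighter).
Net so far: 6 stops brighter. Aperture: f/2 → f/2.8 → f/4 → f/5.6 → f/8 → f/11 → f/16.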